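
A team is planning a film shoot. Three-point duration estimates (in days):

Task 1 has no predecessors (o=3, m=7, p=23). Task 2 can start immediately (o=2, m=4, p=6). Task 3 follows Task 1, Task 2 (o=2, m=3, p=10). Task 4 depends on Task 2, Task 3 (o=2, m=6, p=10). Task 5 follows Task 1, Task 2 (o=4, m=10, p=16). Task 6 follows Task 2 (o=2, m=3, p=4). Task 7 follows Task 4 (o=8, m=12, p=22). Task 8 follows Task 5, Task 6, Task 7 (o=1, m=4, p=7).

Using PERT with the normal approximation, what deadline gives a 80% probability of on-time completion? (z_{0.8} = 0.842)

39.9 days

te_Task 1 = (3 + 4·7 + 23)/6 = 54/6 = 9; σ²_Task 1 = ((23−3)/6)² = 11.111
te_Task 2 = (2 + 4·4 + 6)/6 = 24/6 = 4; σ²_Task 2 = ((6−2)/6)² = 0.444
te_Task 3 = (2 + 4·3 + 10)/6 = 24/6 = 4; σ²_Task 3 = ((10−2)/6)² = 1.778
te_Task 4 = (2 + 4·6 + 10)/6 = 36/6 = 6; σ²_Task 4 = ((10−2)/6)² = 1.778
te_Task 5 = (4 + 4·10 + 16)/6 = 60/6 = 10; σ²_Task 5 = ((16−4)/6)² = 4.000
te_Task 6 = (2 + 4·3 + 4)/6 = 18/6 = 3; σ²_Task 6 = ((4−2)/6)² = 0.111
te_Task 7 = (8 + 4·12 + 22)/6 = 78/6 = 13; σ²_Task 7 = ((22−8)/6)² = 5.444
te_Task 8 = (1 + 4·4 + 7)/6 = 24/6 = 4; σ²_Task 8 = ((7−1)/6)² = 1.000

Forward pass:
ES_Task 1 = 0; EF_Task 1 = 9
ES_Task 2 = 0; EF_Task 2 = 4
ES_Task 3 = max(EF_Task 1=9, EF_Task 2=4) = 9; EF_Task 3 = 9+4 = 13
ES_Task 4 = max(EF_Task 2=4, EF_Task 3=13) = 13; EF_Task 4 = 13+6 = 19
ES_Task 5 = max(EF_Task 1=9, EF_Task 2=4) = 9; EF_Task 5 = 9+10 = 19
ES_Task 6 = 4; EF_Task 6 = 4+3 = 7
ES_Task 7 = 19; EF_Task 7 = 19+13 = 32
ES_Task 8 = max(EF_Task 5=19, EF_Task 6=7, EF_Task 7=32) = 32; EF_Task 8 = 32+4 = 36
Expected project duration μ = 36 days. Critical path: Task 1 → Task 3 → Task 4 → Task 7 → Task 8.

Variance along critical path = 11.111 + 1.778 + 1.778 + 5.444 + 1.000 = 21.111; σ = 4.595 days.
D = μ + z·σ = 36 + 0.842·4.595 = 39.9 days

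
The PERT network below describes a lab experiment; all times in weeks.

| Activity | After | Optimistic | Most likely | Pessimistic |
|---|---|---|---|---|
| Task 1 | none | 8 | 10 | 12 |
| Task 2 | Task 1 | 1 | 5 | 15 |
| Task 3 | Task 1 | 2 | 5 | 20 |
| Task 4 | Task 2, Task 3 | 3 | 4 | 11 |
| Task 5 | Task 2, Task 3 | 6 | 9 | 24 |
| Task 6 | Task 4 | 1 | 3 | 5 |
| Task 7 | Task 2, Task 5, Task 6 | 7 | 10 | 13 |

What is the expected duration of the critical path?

38 weeks

te_Task 1 = (8 + 4·10 + 12)/6 = 60/6 = 10
te_Task 2 = (1 + 4·5 + 15)/6 = 36/6 = 6
te_Task 3 = (2 + 4·5 + 20)/6 = 42/6 = 7
te_Task 4 = (3 + 4·4 + 11)/6 = 30/6 = 5
te_Task 5 = (6 + 4·9 + 24)/6 = 66/6 = 11
te_Task 6 = (1 + 4·3 + 5)/6 = 18/6 = 3
te_Task 7 = (7 + 4·10 + 13)/6 = 60/6 = 10

Forward pass:
ES_Task 1 = 0; EF_Task 1 = 10
ES_Task 2 = 10; EF_Task 2 = 10+6 = 16
ES_Task 3 = 10; EF_Task 3 = 10+7 = 17
ES_Task 4 = max(EF_Task 2=16, EF_Task 3=17) = 17; EF_Task 4 = 17+5 = 22
ES_Task 5 = max(EF_Task 2=16, EF_Task 3=17) = 17; EF_Task 5 = 17+11 = 28
ES_Task 6 = 22; EF_Task 6 = 22+3 = 25
ES_Task 7 = max(EF_Task 2=16, EF_Task 5=28, EF_Task 6=25) = 28; EF_Task 7 = 28+10 = 38
Expected project duration μ = 38 weeks. Critical path: Task 1 → Task 3 → Task 5 → Task 7.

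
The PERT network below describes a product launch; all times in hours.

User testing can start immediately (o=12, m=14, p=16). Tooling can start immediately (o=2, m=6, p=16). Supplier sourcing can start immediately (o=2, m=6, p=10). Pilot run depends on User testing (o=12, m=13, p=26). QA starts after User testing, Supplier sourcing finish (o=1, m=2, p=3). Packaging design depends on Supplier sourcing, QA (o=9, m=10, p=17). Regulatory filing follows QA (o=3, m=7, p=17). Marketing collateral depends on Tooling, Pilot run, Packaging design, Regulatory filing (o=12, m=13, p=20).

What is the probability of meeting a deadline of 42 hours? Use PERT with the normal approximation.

0.359

te_User testing = (12 + 4·14 + 16)/6 = 84/6 = 14; σ²_User testing = ((16−12)/6)² = 0.444
te_Tooling = (2 + 4·6 + 16)/6 = 42/6 = 7; σ²_Tooling = ((16−2)/6)² = 5.444
te_Supplier sourcing = (2 + 4·6 + 10)/6 = 36/6 = 6; σ²_Supplier sourcing = ((10−2)/6)² = 1.778
te_Pilot run = (12 + 4·13 + 26)/6 = 90/6 = 15; σ²_Pilot run = ((26−12)/6)² = 5.444
te_QA = (1 + 4·2 + 3)/6 = 12/6 = 2; σ²_QA = ((3−1)/6)² = 0.111
te_Packaging design = (9 + 4·10 + 17)/6 = 66/6 = 11; σ²_Packaging design = ((17−9)/6)² = 1.778
te_Regulatory filing = (3 + 4·7 + 17)/6 = 48/6 = 8; σ²_Regulatory filing = ((17−3)/6)² = 5.444
te_Marketing collateral = (12 + 4·13 + 20)/6 = 84/6 = 14; σ²_Marketing collateral = ((20−12)/6)² = 1.778

Forward pass:
ES_User testing = 0; EF_User testing = 14
ES_Tooling = 0; EF_Tooling = 7
ES_Supplier sourcing = 0; EF_Supplier sourcing = 6
ES_Pilot run = 14; EF_Pilot run = 14+15 = 29
ES_QA = max(EF_User testing=14, EF_Supplier sourcing=6) = 14; EF_QA = 14+2 = 16
ES_Packaging design = max(EF_Supplier sourcing=6, EF_QA=16) = 16; EF_Packaging design = 16+11 = 27
ES_Regulatory filing = 16; EF_Regulatory filing = 16+8 = 24
ES_Marketing collateral = max(EF_Tooling=7, EF_Pilot run=29, EF_Packaging design=27, EF_Regulatory filing=24) = 29; EF_Marketing collateral = 29+14 = 43
Expected project duration μ = 43 hours. Critical path: User testing → Pilot run → Marketing collateral.

Variance along critical path = 0.444 + 5.444 + 1.778 = 7.667; σ = √7.667 = 2.769 hours.
Z = (42 − 43) / 2.769 = -0.361
P(T ≤ 42) = Φ(-0.361) ≈ 0.359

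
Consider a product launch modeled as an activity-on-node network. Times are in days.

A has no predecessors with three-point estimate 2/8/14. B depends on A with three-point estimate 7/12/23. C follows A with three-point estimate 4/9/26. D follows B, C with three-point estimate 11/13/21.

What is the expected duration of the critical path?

35 days

te_A = (2 + 4·8 + 14)/6 = 48/6 = 8
te_B = (7 + 4·12 + 23)/6 = 78/6 = 13
te_C = (4 + 4·9 + 26)/6 = 66/6 = 11
te_D = (11 + 4·13 + 21)/6 = 84/6 = 14

Forward pass:
ES_A = 0; EF_A = 8
ES_B = 8; EF_B = 8+13 = 21
ES_C = 8; EF_C = 8+11 = 19
ES_D = max(EF_B=21, EF_C=19) = 21; EF_D = 21+14 = 35
Expected project duration μ = 35 days. Critical path: A → B → D.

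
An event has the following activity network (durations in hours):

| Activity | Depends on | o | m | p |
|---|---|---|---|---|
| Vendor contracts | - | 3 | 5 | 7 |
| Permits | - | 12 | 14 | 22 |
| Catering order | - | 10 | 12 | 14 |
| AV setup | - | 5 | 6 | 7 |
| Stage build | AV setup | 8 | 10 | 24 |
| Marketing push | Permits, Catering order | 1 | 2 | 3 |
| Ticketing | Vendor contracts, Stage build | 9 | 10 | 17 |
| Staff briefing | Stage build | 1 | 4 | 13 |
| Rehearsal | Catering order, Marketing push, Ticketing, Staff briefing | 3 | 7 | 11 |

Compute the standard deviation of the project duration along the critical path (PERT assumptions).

3.28 hours

te_Vendor contracts = (3 + 4·5 + 7)/6 = 30/6 = 5; σ²_Vendor contracts = ((7−3)/6)² = 0.444
te_Permits = (12 + 4·14 + 22)/6 = 90/6 = 15; σ²_Permits = ((22−12)/6)² = 2.778
te_Catering order = (10 + 4·12 + 14)/6 = 72/6 = 12; σ²_Catering order = ((14−10)/6)² = 0.444
te_AV setup = (5 + 4·6 + 7)/6 = 36/6 = 6; σ²_AV setup = ((7−5)/6)² = 0.111
te_Stage build = (8 + 4·10 + 24)/6 = 72/6 = 12; σ²_Stage build = ((24−8)/6)² = 7.111
te_Marketing push = (1 + 4·2 + 3)/6 = 12/6 = 2; σ²_Marketing push = ((3−1)/6)² = 0.111
te_Ticketing = (9 + 4·10 + 17)/6 = 66/6 = 11; σ²_Ticketing = ((17−9)/6)² = 1.778
te_Staff briefing = (1 + 4·4 + 13)/6 = 30/6 = 5; σ²_Staff briefing = ((13−1)/6)² = 4.000
te_Rehearsal = (3 + 4·7 + 11)/6 = 42/6 = 7; σ²_Rehearsal = ((11−3)/6)² = 1.778

Forward pass:
ES_Vendor contracts = 0; EF_Vendor contracts = 5
ES_Permits = 0; EF_Permits = 15
ES_Catering order = 0; EF_Catering order = 12
ES_AV setup = 0; EF_AV setup = 6
ES_Stage build = 6; EF_Stage build = 6+12 = 18
ES_Marketing push = max(EF_Permits=15, EF_Catering order=12) = 15; EF_Marketing push = 15+2 = 17
ES_Ticketing = max(EF_Vendor contracts=5, EF_Stage build=18) = 18; EF_Ticketing = 18+11 = 29
ES_Staff briefing = 18; EF_Staff briefing = 18+5 = 23
ES_Rehearsal = max(EF_Catering order=12, EF_Marketing push=17, EF_Ticketing=29, EF_Staff briefing=23) = 29; EF_Rehearsal = 29+7 = 36
Expected project duration μ = 36 hours. Critical path: AV setup → Stage build → Ticketing → Rehearsal.

Variance along critical path = 0.111 + 7.111 + 1.778 + 1.778 = 10.778
σ = √10.778 = 3.283 hours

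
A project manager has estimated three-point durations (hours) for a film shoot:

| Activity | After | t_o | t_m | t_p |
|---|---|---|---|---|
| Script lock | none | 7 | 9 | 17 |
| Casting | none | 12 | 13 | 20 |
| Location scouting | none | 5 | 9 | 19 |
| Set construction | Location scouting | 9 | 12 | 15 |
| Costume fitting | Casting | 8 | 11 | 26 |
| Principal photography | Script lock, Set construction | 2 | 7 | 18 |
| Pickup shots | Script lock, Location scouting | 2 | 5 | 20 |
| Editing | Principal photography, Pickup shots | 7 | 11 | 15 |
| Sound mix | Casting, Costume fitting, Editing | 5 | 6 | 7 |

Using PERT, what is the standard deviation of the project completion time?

3.93 hours

te_Script lock = (7 + 4·9 + 17)/6 = 60/6 = 10; σ²_Script lock = ((17−7)/6)² = 2.778
te_Casting = (12 + 4·13 + 20)/6 = 84/6 = 14; σ²_Casting = ((20−12)/6)² = 1.778
te_Location scouting = (5 + 4·9 + 19)/6 = 60/6 = 10; σ²_Location scouting = ((19−5)/6)² = 5.444
te_Set construction = (9 + 4·12 + 15)/6 = 72/6 = 12; σ²_Set construction = ((15−9)/6)² = 1.000
te_Costume fitting = (8 + 4·11 + 26)/6 = 78/6 = 13; σ²_Costume fitting = ((26−8)/6)² = 9.000
te_Principal photography = (2 + 4·7 + 18)/6 = 48/6 = 8; σ²_Principal photography = ((18−2)/6)² = 7.111
te_Pickup shots = (2 + 4·5 + 20)/6 = 42/6 = 7; σ²_Pickup shots = ((20−2)/6)² = 9.000
te_Editing = (7 + 4·11 + 15)/6 = 66/6 = 11; σ²_Editing = ((15−7)/6)² = 1.778
te_Sound mix = (5 + 4·6 + 7)/6 = 36/6 = 6; σ²_Sound mix = ((7−5)/6)² = 0.111

Forward pass:
ES_Script lock = 0; EF_Script lock = 10
ES_Casting = 0; EF_Casting = 14
ES_Location scouting = 0; EF_Location scouting = 10
ES_Set construction = 10; EF_Set construction = 10+12 = 22
ES_Costume fitting = 14; EF_Costume fitting = 14+13 = 27
ES_Principal photography = max(EF_Script lock=10, EF_Set construction=22) = 22; EF_Principal photography = 22+8 = 30
ES_Pickup shots = max(EF_Script lock=10, EF_Location scouting=10) = 10; EF_Pickup shots = 10+7 = 17
ES_Editing = max(EF_Principal photography=30, EF_Pickup shots=17) = 30; EF_Editing = 30+11 = 41
ES_Sound mix = max(EF_Casting=14, EF_Costume fitting=27, EF_Editing=41) = 41; EF_Sound mix = 41+6 = 47
Expected project duration μ = 47 hours. Critical path: Location scouting → Set construction → Principal photography → Editing → Sound mix.

Variance along critical path = 5.444 + 1.000 + 7.111 + 1.778 + 0.111 = 15.444
σ = √15.444 = 3.930 hours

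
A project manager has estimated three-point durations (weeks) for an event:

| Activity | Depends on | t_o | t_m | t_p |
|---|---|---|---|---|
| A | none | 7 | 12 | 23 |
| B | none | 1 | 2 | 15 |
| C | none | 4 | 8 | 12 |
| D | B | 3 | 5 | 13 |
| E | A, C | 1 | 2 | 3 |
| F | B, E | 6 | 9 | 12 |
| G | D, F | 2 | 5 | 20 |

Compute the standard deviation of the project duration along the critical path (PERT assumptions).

te_A = (7 + 4·12 + 23)/6 = 78/6 = 13; σ²_A = ((23−7)/6)² = 7.111
te_B = (1 + 4·2 + 15)/6 = 24/6 = 4; σ²_B = ((15−1)/6)² = 5.444
te_C = (4 + 4·8 + 12)/6 = 48/6 = 8; σ²_C = ((12−4)/6)² = 1.778
te_D = (3 + 4·5 + 13)/6 = 36/6 = 6; σ²_D = ((13−3)/6)² = 2.778
te_E = (1 + 4·2 + 3)/6 = 12/6 = 2; σ²_E = ((3−1)/6)² = 0.111
te_F = (6 + 4·9 + 12)/6 = 54/6 = 9; σ²_F = ((12−6)/6)² = 1.000
te_G = (2 + 4·5 + 20)/6 = 42/6 = 7; σ²_G = ((20−2)/6)² = 9.000

Forward pass:
ES_A = 0; EF_A = 13
ES_B = 0; EF_B = 4
ES_C = 0; EF_C = 8
ES_D = 4; EF_D = 4+6 = 10
ES_E = max(EF_A=13, EF_C=8) = 13; EF_E = 13+2 = 15
ES_F = max(EF_B=4, EF_E=15) = 15; EF_F = 15+9 = 24
ES_G = max(EF_D=10, EF_F=24) = 24; EF_G = 24+7 = 31
Expected project duration μ = 31 weeks. Critical path: A → E → F → G.

Variance along critical path = 7.111 + 0.111 + 1.000 + 9.000 = 17.222
σ = √17.222 = 4.150 weeks

4.15 weeks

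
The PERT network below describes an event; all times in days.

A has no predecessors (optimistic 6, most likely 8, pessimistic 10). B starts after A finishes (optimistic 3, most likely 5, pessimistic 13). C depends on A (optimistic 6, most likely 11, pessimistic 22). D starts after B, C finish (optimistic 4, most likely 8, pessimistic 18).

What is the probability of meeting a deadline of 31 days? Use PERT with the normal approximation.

0.710

te_A = (6 + 4·8 + 10)/6 = 48/6 = 8; σ²_A = ((10−6)/6)² = 0.444
te_B = (3 + 4·5 + 13)/6 = 36/6 = 6; σ²_B = ((13−3)/6)² = 2.778
te_C = (6 + 4·11 + 22)/6 = 72/6 = 12; σ²_C = ((22−6)/6)² = 7.111
te_D = (4 + 4·8 + 18)/6 = 54/6 = 9; σ²_D = ((18−4)/6)² = 5.444

Forward pass:
ES_A = 0; EF_A = 8
ES_B = 8; EF_B = 8+6 = 14
ES_C = 8; EF_C = 8+12 = 20
ES_D = max(EF_B=14, EF_C=20) = 20; EF_D = 20+9 = 29
Expected project duration μ = 29 days. Critical path: A → C → D.

Variance along critical path = 0.444 + 7.111 + 5.444 = 13.000; σ = √13.000 = 3.606 days.
Z = (31 − 29) / 3.606 = 0.555
P(T ≤ 31) = Φ(0.555) ≈ 0.710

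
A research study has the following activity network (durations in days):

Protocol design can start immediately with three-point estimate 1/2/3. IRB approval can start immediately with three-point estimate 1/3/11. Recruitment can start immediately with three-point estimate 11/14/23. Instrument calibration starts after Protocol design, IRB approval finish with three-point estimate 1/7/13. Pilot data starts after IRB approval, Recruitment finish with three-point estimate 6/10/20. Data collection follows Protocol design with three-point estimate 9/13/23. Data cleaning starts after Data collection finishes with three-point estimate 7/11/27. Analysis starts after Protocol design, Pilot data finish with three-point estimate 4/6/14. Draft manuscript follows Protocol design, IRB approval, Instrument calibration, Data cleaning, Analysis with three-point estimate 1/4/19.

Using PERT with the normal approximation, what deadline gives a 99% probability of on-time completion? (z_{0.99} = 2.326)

49.7 days

te_Protocol design = (1 + 4·2 + 3)/6 = 12/6 = 2; σ²_Protocol design = ((3−1)/6)² = 0.111
te_IRB approval = (1 + 4·3 + 11)/6 = 24/6 = 4; σ²_IRB approval = ((11−1)/6)² = 2.778
te_Recruitment = (11 + 4·14 + 23)/6 = 90/6 = 15; σ²_Recruitment = ((23−11)/6)² = 4.000
te_Instrument calibration = (1 + 4·7 + 13)/6 = 42/6 = 7; σ²_Instrument calibration = ((13−1)/6)² = 4.000
te_Pilot data = (6 + 4·10 + 20)/6 = 66/6 = 11; σ²_Pilot data = ((20−6)/6)² = 5.444
te_Data collection = (9 + 4·13 + 23)/6 = 84/6 = 14; σ²_Data collection = ((23−9)/6)² = 5.444
te_Data cleaning = (7 + 4·11 + 27)/6 = 78/6 = 13; σ²_Data cleaning = ((27−7)/6)² = 11.111
te_Analysis = (4 + 4·6 + 14)/6 = 42/6 = 7; σ²_Analysis = ((14−4)/6)² = 2.778
te_Draft manuscript = (1 + 4·4 + 19)/6 = 36/6 = 6; σ²_Draft manuscript = ((19−1)/6)² = 9.000

Forward pass:
ES_Protocol design = 0; EF_Protocol design = 2
ES_IRB approval = 0; EF_IRB approval = 4
ES_Recruitment = 0; EF_Recruitment = 15
ES_Instrument calibration = max(EF_Protocol design=2, EF_IRB approval=4) = 4; EF_Instrument calibration = 4+7 = 11
ES_Pilot data = max(EF_IRB approval=4, EF_Recruitment=15) = 15; EF_Pilot data = 15+11 = 26
ES_Data collection = 2; EF_Data collection = 2+14 = 16
ES_Data cleaning = 16; EF_Data cleaning = 16+13 = 29
ES_Analysis = max(EF_Protocol design=2, EF_Pilot data=26) = 26; EF_Analysis = 26+7 = 33
ES_Draft manuscript = max(EF_Protocol design=2, EF_IRB approval=4, EF_Instrument calibration=11, EF_Data cleaning=29, EF_Analysis=33) = 33; EF_Draft manuscript = 33+6 = 39
Expected project duration μ = 39 days. Critical path: Recruitment → Pilot data → Analysis → Draft manuscript.

Variance along critical path = 4.000 + 5.444 + 2.778 + 9.000 = 21.222; σ = 4.607 days.
D = μ + z·σ = 39 + 2.326·4.607 = 49.7 days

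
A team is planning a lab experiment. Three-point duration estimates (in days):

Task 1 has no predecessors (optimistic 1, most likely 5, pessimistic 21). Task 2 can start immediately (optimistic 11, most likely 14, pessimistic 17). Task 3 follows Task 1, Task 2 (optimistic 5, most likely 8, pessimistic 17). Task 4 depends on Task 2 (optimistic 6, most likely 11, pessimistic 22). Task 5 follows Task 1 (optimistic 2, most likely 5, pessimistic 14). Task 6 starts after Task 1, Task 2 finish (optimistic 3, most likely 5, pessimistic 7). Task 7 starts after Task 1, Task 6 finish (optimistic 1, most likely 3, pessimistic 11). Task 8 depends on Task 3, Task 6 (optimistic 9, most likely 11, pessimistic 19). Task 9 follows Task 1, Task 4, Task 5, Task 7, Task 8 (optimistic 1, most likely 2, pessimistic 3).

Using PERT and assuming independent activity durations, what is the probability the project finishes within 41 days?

te_Task 1 = (1 + 4·5 + 21)/6 = 42/6 = 7; σ²_Task 1 = ((21−1)/6)² = 11.111
te_Task 2 = (11 + 4·14 + 17)/6 = 84/6 = 14; σ²_Task 2 = ((17−11)/6)² = 1.000
te_Task 3 = (5 + 4·8 + 17)/6 = 54/6 = 9; σ²_Task 3 = ((17−5)/6)² = 4.000
te_Task 4 = (6 + 4·11 + 22)/6 = 72/6 = 12; σ²_Task 4 = ((22−6)/6)² = 7.111
te_Task 5 = (2 + 4·5 + 14)/6 = 36/6 = 6; σ²_Task 5 = ((14−2)/6)² = 4.000
te_Task 6 = (3 + 4·5 + 7)/6 = 30/6 = 5; σ²_Task 6 = ((7−3)/6)² = 0.444
te_Task 7 = (1 + 4·3 + 11)/6 = 24/6 = 4; σ²_Task 7 = ((11−1)/6)² = 2.778
te_Task 8 = (9 + 4·11 + 19)/6 = 72/6 = 12; σ²_Task 8 = ((19−9)/6)² = 2.778
te_Task 9 = (1 + 4·2 + 3)/6 = 12/6 = 2; σ²_Task 9 = ((3−1)/6)² = 0.111

Forward pass:
ES_Task 1 = 0; EF_Task 1 = 7
ES_Task 2 = 0; EF_Task 2 = 14
ES_Task 3 = max(EF_Task 1=7, EF_Task 2=14) = 14; EF_Task 3 = 14+9 = 23
ES_Task 4 = 14; EF_Task 4 = 14+12 = 26
ES_Task 5 = 7; EF_Task 5 = 7+6 = 13
ES_Task 6 = max(EF_Task 1=7, EF_Task 2=14) = 14; EF_Task 6 = 14+5 = 19
ES_Task 7 = max(EF_Task 1=7, EF_Task 6=19) = 19; EF_Task 7 = 19+4 = 23
ES_Task 8 = max(EF_Task 3=23, EF_Task 6=19) = 23; EF_Task 8 = 23+12 = 35
ES_Task 9 = max(EF_Task 1=7, EF_Task 4=26, EF_Task 5=13, EF_Task 7=23, EF_Task 8=35) = 35; EF_Task 9 = 35+2 = 37
Expected project duration μ = 37 days. Critical path: Task 2 → Task 3 → Task 8 → Task 9.

Variance along critical path = 1.000 + 4.000 + 2.778 + 0.111 = 7.889; σ = √7.889 = 2.809 days.
Z = (41 − 37) / 2.809 = 1.424
P(T ≤ 41) = Φ(1.424) ≈ 0.923

0.923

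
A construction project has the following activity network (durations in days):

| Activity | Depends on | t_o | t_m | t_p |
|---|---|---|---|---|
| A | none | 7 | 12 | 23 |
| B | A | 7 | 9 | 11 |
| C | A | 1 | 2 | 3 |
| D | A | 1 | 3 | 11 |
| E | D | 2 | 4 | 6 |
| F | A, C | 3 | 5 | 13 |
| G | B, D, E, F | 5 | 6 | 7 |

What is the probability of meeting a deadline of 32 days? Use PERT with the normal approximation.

0.926

te_A = (7 + 4·12 + 23)/6 = 78/6 = 13; σ²_A = ((23−7)/6)² = 7.111
te_B = (7 + 4·9 + 11)/6 = 54/6 = 9; σ²_B = ((11−7)/6)² = 0.444
te_C = (1 + 4·2 + 3)/6 = 12/6 = 2; σ²_C = ((3−1)/6)² = 0.111
te_D = (1 + 4·3 + 11)/6 = 24/6 = 4; σ²_D = ((11−1)/6)² = 2.778
te_E = (2 + 4·4 + 6)/6 = 24/6 = 4; σ²_E = ((6−2)/6)² = 0.444
te_F = (3 + 4·5 + 13)/6 = 36/6 = 6; σ²_F = ((13−3)/6)² = 2.778
te_G = (5 + 4·6 + 7)/6 = 36/6 = 6; σ²_G = ((7−5)/6)² = 0.111

Forward pass:
ES_A = 0; EF_A = 13
ES_B = 13; EF_B = 13+9 = 22
ES_C = 13; EF_C = 13+2 = 15
ES_D = 13; EF_D = 13+4 = 17
ES_E = 17; EF_E = 17+4 = 21
ES_F = max(EF_A=13, EF_C=15) = 15; EF_F = 15+6 = 21
ES_G = max(EF_B=22, EF_D=17, EF_E=21, EF_F=21) = 22; EF_G = 22+6 = 28
Expected project duration μ = 28 days. Critical path: A → B → G.

Variance along critical path = 7.111 + 0.444 + 0.111 = 7.667; σ = √7.667 = 2.769 days.
Z = (32 − 28) / 2.769 = 1.445
P(T ≤ 32) = Φ(1.445) ≈ 0.926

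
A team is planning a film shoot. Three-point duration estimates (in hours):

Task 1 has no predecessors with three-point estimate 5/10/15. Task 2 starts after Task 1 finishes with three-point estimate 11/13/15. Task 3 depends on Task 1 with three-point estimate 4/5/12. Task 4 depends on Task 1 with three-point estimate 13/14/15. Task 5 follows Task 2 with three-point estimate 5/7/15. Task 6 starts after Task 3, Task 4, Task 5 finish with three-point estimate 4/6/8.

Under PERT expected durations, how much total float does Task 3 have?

15 hours

te_Task 1 = (5 + 4·10 + 15)/6 = 60/6 = 10
te_Task 2 = (11 + 4·13 + 15)/6 = 78/6 = 13
te_Task 3 = (4 + 4·5 + 12)/6 = 36/6 = 6
te_Task 4 = (13 + 4·14 + 15)/6 = 84/6 = 14
te_Task 5 = (5 + 4·7 + 15)/6 = 48/6 = 8
te_Task 6 = (4 + 4·6 + 8)/6 = 36/6 = 6

Forward pass:
ES_Task 1 = 0; EF_Task 1 = 10
ES_Task 2 = 10; EF_Task 2 = 10+13 = 23
ES_Task 3 = 10; EF_Task 3 = 10+6 = 16
ES_Task 4 = 10; EF_Task 4 = 10+14 = 24
ES_Task 5 = 23; EF_Task 5 = 23+8 = 31
ES_Task 6 = max(EF_Task 3=16, EF_Task 4=24, EF_Task 5=31) = 31; EF_Task 6 = 31+6 = 37
Expected project duration μ = 37 hours. Critical path: Task 1 → Task 2 → Task 5 → Task 6.

Backward pass:
LF_Task 6 = 37; LS_Task 6 = 37−6 = 31
LF_Task 5 = LS_Task 6 = 31; LS_Task 5 = 31−8 = 23
LF_Task 4 = LS_Task 6 = 31; LS_Task 4 = 31−14 = 17
LF_Task 3 = LS_Task 6 = 31; LS_Task 3 = 31−6 = 25
LF_Task 2 = LS_Task 5 = 23; LS_Task 2 = 23−13 = 10
LF_Task 1 = min(LS_Task 2=10, LS_Task 3=25, LS_Task 4=17) = 10; LS_Task 1 = 10−10 = 0
Slack_Task 3 = LS_Task 3 − ES_Task 3 = 25 − 10 = 15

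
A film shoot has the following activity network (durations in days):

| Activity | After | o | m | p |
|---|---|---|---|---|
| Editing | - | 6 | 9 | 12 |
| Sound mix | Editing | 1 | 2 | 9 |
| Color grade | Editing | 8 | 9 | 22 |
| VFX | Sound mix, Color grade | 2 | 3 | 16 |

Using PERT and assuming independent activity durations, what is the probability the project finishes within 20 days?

te_Editing = (6 + 4·9 + 12)/6 = 54/6 = 9; σ²_Editing = ((12−6)/6)² = 1.000
te_Sound mix = (1 + 4·2 + 9)/6 = 18/6 = 3; σ²_Sound mix = ((9−1)/6)² = 1.778
te_Color grade = (8 + 4·9 + 22)/6 = 66/6 = 11; σ²_Color grade = ((22−8)/6)² = 5.444
te_VFX = (2 + 4·3 + 16)/6 = 30/6 = 5; σ²_VFX = ((16−2)/6)² = 5.444

Forward pass:
ES_Editing = 0; EF_Editing = 9
ES_Sound mix = 9; EF_Sound mix = 9+3 = 12
ES_Color grade = 9; EF_Color grade = 9+11 = 20
ES_VFX = max(EF_Sound mix=12, EF_Color grade=20) = 20; EF_VFX = 20+5 = 25
Expected project duration μ = 25 days. Critical path: Editing → Color grade → VFX.

Variance along critical path = 1.000 + 5.444 + 5.444 = 11.889; σ = √11.889 = 3.448 days.
Z = (20 − 25) / 3.448 = -1.450
P(T ≤ 20) = Φ(-1.450) ≈ 0.074

0.074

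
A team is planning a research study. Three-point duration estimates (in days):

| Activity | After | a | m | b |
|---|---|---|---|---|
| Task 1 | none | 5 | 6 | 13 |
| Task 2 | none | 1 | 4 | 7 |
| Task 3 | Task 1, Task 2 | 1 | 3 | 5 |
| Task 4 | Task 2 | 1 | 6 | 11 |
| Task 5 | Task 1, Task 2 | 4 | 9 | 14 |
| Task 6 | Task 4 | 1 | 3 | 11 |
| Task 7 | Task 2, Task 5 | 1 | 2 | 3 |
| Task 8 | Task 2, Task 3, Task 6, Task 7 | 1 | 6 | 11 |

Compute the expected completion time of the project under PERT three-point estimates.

24 days

te_Task 1 = (5 + 4·6 + 13)/6 = 42/6 = 7
te_Task 2 = (1 + 4·4 + 7)/6 = 24/6 = 4
te_Task 3 = (1 + 4·3 + 5)/6 = 18/6 = 3
te_Task 4 = (1 + 4·6 + 11)/6 = 36/6 = 6
te_Task 5 = (4 + 4·9 + 14)/6 = 54/6 = 9
te_Task 6 = (1 + 4·3 + 11)/6 = 24/6 = 4
te_Task 7 = (1 + 4·2 + 3)/6 = 12/6 = 2
te_Task 8 = (1 + 4·6 + 11)/6 = 36/6 = 6

Forward pass:
ES_Task 1 = 0; EF_Task 1 = 7
ES_Task 2 = 0; EF_Task 2 = 4
ES_Task 3 = max(EF_Task 1=7, EF_Task 2=4) = 7; EF_Task 3 = 7+3 = 10
ES_Task 4 = 4; EF_Task 4 = 4+6 = 10
ES_Task 5 = max(EF_Task 1=7, EF_Task 2=4) = 7; EF_Task 5 = 7+9 = 16
ES_Task 6 = 10; EF_Task 6 = 10+4 = 14
ES_Task 7 = max(EF_Task 2=4, EF_Task 5=16) = 16; EF_Task 7 = 16+2 = 18
ES_Task 8 = max(EF_Task 2=4, EF_Task 3=10, EF_Task 6=14, EF_Task 7=18) = 18; EF_Task 8 = 18+6 = 24
Expected project duration μ = 24 days. Critical path: Task 1 → Task 5 → Task 7 → Task 8.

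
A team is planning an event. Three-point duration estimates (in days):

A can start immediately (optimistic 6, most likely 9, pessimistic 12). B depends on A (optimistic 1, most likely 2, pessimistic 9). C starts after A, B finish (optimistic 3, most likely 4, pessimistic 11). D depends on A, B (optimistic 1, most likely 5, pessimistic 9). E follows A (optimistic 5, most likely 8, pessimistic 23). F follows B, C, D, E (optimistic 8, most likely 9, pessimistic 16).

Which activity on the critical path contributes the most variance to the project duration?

E

te_A = (6 + 4·9 + 12)/6 = 54/6 = 9; σ²_A = ((12−6)/6)² = 1.000
te_B = (1 + 4·2 + 9)/6 = 18/6 = 3; σ²_B = ((9−1)/6)² = 1.778
te_C = (3 + 4·4 + 11)/6 = 30/6 = 5; σ²_C = ((11−3)/6)² = 1.778
te_D = (1 + 4·5 + 9)/6 = 30/6 = 5; σ²_D = ((9−1)/6)² = 1.778
te_E = (5 + 4·8 + 23)/6 = 60/6 = 10; σ²_E = ((23−5)/6)² = 9.000
te_F = (8 + 4·9 + 16)/6 = 60/6 = 10; σ²_F = ((16−8)/6)² = 1.778

Forward pass:
ES_A = 0; EF_A = 9
ES_B = 9; EF_B = 9+3 = 12
ES_C = max(EF_A=9, EF_B=12) = 12; EF_C = 12+5 = 17
ES_D = max(EF_A=9, EF_B=12) = 12; EF_D = 12+5 = 17
ES_E = 9; EF_E = 9+10 = 19
ES_F = max(EF_B=12, EF_C=17, EF_D=17, EF_E=19) = 19; EF_F = 19+10 = 29
Expected project duration μ = 29 days. Critical path: A → E → F.

Variances on critical path: σ²_A=1.000, σ²_E=9.000, σ²_F=1.778.
Largest is σ²_E = 9.000.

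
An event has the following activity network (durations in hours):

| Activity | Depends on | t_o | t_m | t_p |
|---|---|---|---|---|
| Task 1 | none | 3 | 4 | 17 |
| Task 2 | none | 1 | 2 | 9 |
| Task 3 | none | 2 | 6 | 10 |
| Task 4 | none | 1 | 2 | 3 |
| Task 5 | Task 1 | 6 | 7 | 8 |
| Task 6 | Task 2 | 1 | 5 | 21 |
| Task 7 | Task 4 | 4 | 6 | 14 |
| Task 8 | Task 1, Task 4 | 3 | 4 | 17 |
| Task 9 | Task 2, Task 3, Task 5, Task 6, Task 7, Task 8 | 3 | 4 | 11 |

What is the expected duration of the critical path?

te_Task 1 = (3 + 4·4 + 17)/6 = 36/6 = 6
te_Task 2 = (1 + 4·2 + 9)/6 = 18/6 = 3
te_Task 3 = (2 + 4·6 + 10)/6 = 36/6 = 6
te_Task 4 = (1 + 4·2 + 3)/6 = 12/6 = 2
te_Task 5 = (6 + 4·7 + 8)/6 = 42/6 = 7
te_Task 6 = (1 + 4·5 + 21)/6 = 42/6 = 7
te_Task 7 = (4 + 4·6 + 14)/6 = 42/6 = 7
te_Task 8 = (3 + 4·4 + 17)/6 = 36/6 = 6
te_Task 9 = (3 + 4·4 + 11)/6 = 30/6 = 5

Forward pass:
ES_Task 1 = 0; EF_Task 1 = 6
ES_Task 2 = 0; EF_Task 2 = 3
ES_Task 3 = 0; EF_Task 3 = 6
ES_Task 4 = 0; EF_Task 4 = 2
ES_Task 5 = 6; EF_Task 5 = 6+7 = 13
ES_Task 6 = 3; EF_Task 6 = 3+7 = 10
ES_Task 7 = 2; EF_Task 7 = 2+7 = 9
ES_Task 8 = max(EF_Task 1=6, EF_Task 4=2) = 6; EF_Task 8 = 6+6 = 12
ES_Task 9 = max(EF_Task 2=3, EF_Task 3=6, EF_Task 5=13, EF_Task 6=10, EF_Task 7=9, EF_Task 8=12) = 13; EF_Task 9 = 13+5 = 18
Expected project duration μ = 18 hours. Critical path: Task 1 → Task 5 → Task 9.

18 hours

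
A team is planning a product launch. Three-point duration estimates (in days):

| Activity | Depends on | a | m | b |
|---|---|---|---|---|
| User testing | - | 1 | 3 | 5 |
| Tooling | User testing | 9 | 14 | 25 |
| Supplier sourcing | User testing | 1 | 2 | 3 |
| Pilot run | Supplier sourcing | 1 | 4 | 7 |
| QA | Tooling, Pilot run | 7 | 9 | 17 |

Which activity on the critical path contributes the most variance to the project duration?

Tooling

te_User testing = (1 + 4·3 + 5)/6 = 18/6 = 3; σ²_User testing = ((5−1)/6)² = 0.444
te_Tooling = (9 + 4·14 + 25)/6 = 90/6 = 15; σ²_Tooling = ((25−9)/6)² = 7.111
te_Supplier sourcing = (1 + 4·2 + 3)/6 = 12/6 = 2; σ²_Supplier sourcing = ((3−1)/6)² = 0.111
te_Pilot run = (1 + 4·4 + 7)/6 = 24/6 = 4; σ²_Pilot run = ((7−1)/6)² = 1.000
te_QA = (7 + 4·9 + 17)/6 = 60/6 = 10; σ²_QA = ((17−7)/6)² = 2.778

Forward pass:
ES_User testing = 0; EF_User testing = 3
ES_Tooling = 3; EF_Tooling = 3+15 = 18
ES_Supplier sourcing = 3; EF_Supplier sourcing = 3+2 = 5
ES_Pilot run = 5; EF_Pilot run = 5+4 = 9
ES_QA = max(EF_Tooling=18, EF_Pilot run=9) = 18; EF_QA = 18+10 = 28
Expected project duration μ = 28 days. Critical path: User testing → Tooling → QA.

Variances on critical path: σ²_User testing=0.444, σ²_Tooling=7.111, σ²_QA=2.778.
Largest is σ²_Tooling = 7.111.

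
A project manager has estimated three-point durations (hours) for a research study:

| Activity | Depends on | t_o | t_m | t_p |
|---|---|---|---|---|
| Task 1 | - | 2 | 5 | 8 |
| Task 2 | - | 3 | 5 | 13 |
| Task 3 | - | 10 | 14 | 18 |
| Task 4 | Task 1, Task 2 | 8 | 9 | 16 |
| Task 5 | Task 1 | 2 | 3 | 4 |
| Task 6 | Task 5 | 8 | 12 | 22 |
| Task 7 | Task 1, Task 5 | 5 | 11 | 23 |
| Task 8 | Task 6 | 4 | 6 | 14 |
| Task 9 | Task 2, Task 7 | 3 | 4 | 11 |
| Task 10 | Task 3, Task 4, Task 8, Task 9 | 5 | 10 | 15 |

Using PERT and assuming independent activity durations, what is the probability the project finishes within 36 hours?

0.283

te_Task 1 = (2 + 4·5 + 8)/6 = 30/6 = 5; σ²_Task 1 = ((8−2)/6)² = 1.000
te_Task 2 = (3 + 4·5 + 13)/6 = 36/6 = 6; σ²_Task 2 = ((13−3)/6)² = 2.778
te_Task 3 = (10 + 4·14 + 18)/6 = 84/6 = 14; σ²_Task 3 = ((18−10)/6)² = 1.778
te_Task 4 = (8 + 4·9 + 16)/6 = 60/6 = 10; σ²_Task 4 = ((16−8)/6)² = 1.778
te_Task 5 = (2 + 4·3 + 4)/6 = 18/6 = 3; σ²_Task 5 = ((4−2)/6)² = 0.111
te_Task 6 = (8 + 4·12 + 22)/6 = 78/6 = 13; σ²_Task 6 = ((22−8)/6)² = 5.444
te_Task 7 = (5 + 4·11 + 23)/6 = 72/6 = 12; σ²_Task 7 = ((23−5)/6)² = 9.000
te_Task 8 = (4 + 4·6 + 14)/6 = 42/6 = 7; σ²_Task 8 = ((14−4)/6)² = 2.778
te_Task 9 = (3 + 4·4 + 11)/6 = 30/6 = 5; σ²_Task 9 = ((11−3)/6)² = 1.778
te_Task 10 = (5 + 4·10 + 15)/6 = 60/6 = 10; σ²_Task 10 = ((15−5)/6)² = 2.778

Forward pass:
ES_Task 1 = 0; EF_Task 1 = 5
ES_Task 2 = 0; EF_Task 2 = 6
ES_Task 3 = 0; EF_Task 3 = 14
ES_Task 4 = max(EF_Task 1=5, EF_Task 2=6) = 6; EF_Task 4 = 6+10 = 16
ES_Task 5 = 5; EF_Task 5 = 5+3 = 8
ES_Task 6 = 8; EF_Task 6 = 8+13 = 21
ES_Task 7 = max(EF_Task 1=5, EF_Task 5=8) = 8; EF_Task 7 = 8+12 = 20
ES_Task 8 = 21; EF_Task 8 = 21+7 = 28
ES_Task 9 = max(EF_Task 2=6, EF_Task 7=20) = 20; EF_Task 9 = 20+5 = 25
ES_Task 10 = max(EF_Task 3=14, EF_Task 4=16, EF_Task 8=28, EF_Task 9=25) = 28; EF_Task 10 = 28+10 = 38
Expected project duration μ = 38 hours. Critical path: Task 1 → Task 5 → Task 6 → Task 8 → Task 10.

Variance along critical path = 1.000 + 0.111 + 5.444 + 2.778 + 2.778 = 12.111; σ = √12.111 = 3.480 hours.
Z = (36 − 38) / 3.480 = -0.575
P(T ≤ 36) = Φ(-0.575) ≈ 0.283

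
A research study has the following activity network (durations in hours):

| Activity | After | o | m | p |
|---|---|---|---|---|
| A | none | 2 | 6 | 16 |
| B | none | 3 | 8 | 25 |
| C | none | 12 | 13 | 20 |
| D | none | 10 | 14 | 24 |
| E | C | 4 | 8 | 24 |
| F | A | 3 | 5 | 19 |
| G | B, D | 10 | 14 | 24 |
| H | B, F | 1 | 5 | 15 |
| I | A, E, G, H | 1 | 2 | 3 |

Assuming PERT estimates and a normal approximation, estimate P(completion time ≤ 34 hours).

te_A = (2 + 4·6 + 16)/6 = 42/6 = 7; σ²_A = ((16−2)/6)² = 5.444
te_B = (3 + 4·8 + 25)/6 = 60/6 = 10; σ²_B = ((25−3)/6)² = 13.444
te_C = (12 + 4·13 + 20)/6 = 84/6 = 14; σ²_C = ((20−12)/6)² = 1.778
te_D = (10 + 4·14 + 24)/6 = 90/6 = 15; σ²_D = ((24−10)/6)² = 5.444
te_E = (4 + 4·8 + 24)/6 = 60/6 = 10; σ²_E = ((24−4)/6)² = 11.111
te_F = (3 + 4·5 + 19)/6 = 42/6 = 7; σ²_F = ((19−3)/6)² = 7.111
te_G = (10 + 4·14 + 24)/6 = 90/6 = 15; σ²_G = ((24−10)/6)² = 5.444
te_H = (1 + 4·5 + 15)/6 = 36/6 = 6; σ²_H = ((15−1)/6)² = 5.444
te_I = (1 + 4·2 + 3)/6 = 12/6 = 2; σ²_I = ((3−1)/6)² = 0.111

Forward pass:
ES_A = 0; EF_A = 7
ES_B = 0; EF_B = 10
ES_C = 0; EF_C = 14
ES_D = 0; EF_D = 15
ES_E = 14; EF_E = 14+10 = 24
ES_F = 7; EF_F = 7+7 = 14
ES_G = max(EF_B=10, EF_D=15) = 15; EF_G = 15+15 = 30
ES_H = max(EF_B=10, EF_F=14) = 14; EF_H = 14+6 = 20
ES_I = max(EF_A=7, EF_E=24, EF_G=30, EF_H=20) = 30; EF_I = 30+2 = 32
Expected project duration μ = 32 hours. Critical path: D → G → I.

Variance along critical path = 5.444 + 5.444 + 0.111 = 11.000; σ = √11.000 = 3.317 hours.
Z = (34 − 32) / 3.317 = 0.603
P(T ≤ 34) = Φ(0.603) ≈ 0.727

0.727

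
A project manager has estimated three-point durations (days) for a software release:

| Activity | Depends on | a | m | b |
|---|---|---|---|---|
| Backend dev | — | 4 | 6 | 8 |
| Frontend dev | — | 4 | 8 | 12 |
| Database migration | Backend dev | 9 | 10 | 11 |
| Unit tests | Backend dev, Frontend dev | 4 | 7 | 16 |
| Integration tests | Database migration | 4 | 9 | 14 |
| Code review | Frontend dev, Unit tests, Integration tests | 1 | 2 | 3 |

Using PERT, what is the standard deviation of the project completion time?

1.86 days

te_Backend dev = (4 + 4·6 + 8)/6 = 36/6 = 6; σ²_Backend dev = ((8−4)/6)² = 0.444
te_Frontend dev = (4 + 4·8 + 12)/6 = 48/6 = 8; σ²_Frontend dev = ((12−4)/6)² = 1.778
te_Database migration = (9 + 4·10 + 11)/6 = 60/6 = 10; σ²_Database migration = ((11−9)/6)² = 0.111
te_Unit tests = (4 + 4·7 + 16)/6 = 48/6 = 8; σ²_Unit tests = ((16−4)/6)² = 4.000
te_Integration tests = (4 + 4·9 + 14)/6 = 54/6 = 9; σ²_Integration tests = ((14−4)/6)² = 2.778
te_Code review = (1 + 4·2 + 3)/6 = 12/6 = 2; σ²_Code review = ((3−1)/6)² = 0.111

Forward pass:
ES_Backend dev = 0; EF_Backend dev = 6
ES_Frontend dev = 0; EF_Frontend dev = 8
ES_Database migration = 6; EF_Database migration = 6+10 = 16
ES_Unit tests = max(EF_Backend dev=6, EF_Frontend dev=8) = 8; EF_Unit tests = 8+8 = 16
ES_Integration tests = 16; EF_Integration tests = 16+9 = 25
ES_Code review = max(EF_Frontend dev=8, EF_Unit tests=16, EF_Integration tests=25) = 25; EF_Code review = 25+2 = 27
Expected project duration μ = 27 days. Critical path: Backend dev → Database migration → Integration tests → Code review.

Variance along critical path = 0.444 + 0.111 + 2.778 + 0.111 = 3.444
σ = √3.444 = 1.856 days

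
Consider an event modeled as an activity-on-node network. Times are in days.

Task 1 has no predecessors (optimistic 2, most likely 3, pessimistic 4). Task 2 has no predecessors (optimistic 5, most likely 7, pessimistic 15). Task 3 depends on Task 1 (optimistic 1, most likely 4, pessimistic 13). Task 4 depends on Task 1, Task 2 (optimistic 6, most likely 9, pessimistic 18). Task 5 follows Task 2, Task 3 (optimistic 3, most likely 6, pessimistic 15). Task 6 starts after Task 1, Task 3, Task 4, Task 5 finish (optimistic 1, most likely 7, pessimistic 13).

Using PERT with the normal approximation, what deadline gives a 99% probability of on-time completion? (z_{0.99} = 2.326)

te_Task 1 = (2 + 4·3 + 4)/6 = 18/6 = 3; σ²_Task 1 = ((4−2)/6)² = 0.111
te_Task 2 = (5 + 4·7 + 15)/6 = 48/6 = 8; σ²_Task 2 = ((15−5)/6)² = 2.778
te_Task 3 = (1 + 4·4 + 13)/6 = 30/6 = 5; σ²_Task 3 = ((13−1)/6)² = 4.000
te_Task 4 = (6 + 4·9 + 18)/6 = 60/6 = 10; σ²_Task 4 = ((18−6)/6)² = 4.000
te_Task 5 = (3 + 4·6 + 15)/6 = 42/6 = 7; σ²_Task 5 = ((15−3)/6)² = 4.000
te_Task 6 = (1 + 4·7 + 13)/6 = 42/6 = 7; σ²_Task 6 = ((13−1)/6)² = 4.000

Forward pass:
ES_Task 1 = 0; EF_Task 1 = 3
ES_Task 2 = 0; EF_Task 2 = 8
ES_Task 3 = 3; EF_Task 3 = 3+5 = 8
ES_Task 4 = max(EF_Task 1=3, EF_Task 2=8) = 8; EF_Task 4 = 8+10 = 18
ES_Task 5 = max(EF_Task 2=8, EF_Task 3=8) = 8; EF_Task 5 = 8+7 = 15
ES_Task 6 = max(EF_Task 1=3, EF_Task 3=8, EF_Task 4=18, EF_Task 5=15) = 18; EF_Task 6 = 18+7 = 25
Expected project duration μ = 25 days. Critical path: Task 2 → Task 4 → Task 6.

Variance along critical path = 2.778 + 4.000 + 4.000 = 10.778; σ = 3.283 days.
D = μ + z·σ = 25 + 2.326·3.283 = 32.6 days

32.6 days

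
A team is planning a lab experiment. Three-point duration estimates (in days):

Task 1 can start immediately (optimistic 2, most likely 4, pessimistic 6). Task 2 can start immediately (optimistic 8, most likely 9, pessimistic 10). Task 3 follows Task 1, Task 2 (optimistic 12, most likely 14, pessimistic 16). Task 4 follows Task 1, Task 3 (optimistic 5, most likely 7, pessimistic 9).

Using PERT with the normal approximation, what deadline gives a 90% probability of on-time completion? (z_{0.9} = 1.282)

te_Task 1 = (2 + 4·4 + 6)/6 = 24/6 = 4; σ²_Task 1 = ((6−2)/6)² = 0.444
te_Task 2 = (8 + 4·9 + 10)/6 = 54/6 = 9; σ²_Task 2 = ((10−8)/6)² = 0.111
te_Task 3 = (12 + 4·14 + 16)/6 = 84/6 = 14; σ²_Task 3 = ((16−12)/6)² = 0.444
te_Task 4 = (5 + 4·7 + 9)/6 = 42/6 = 7; σ²_Task 4 = ((9−5)/6)² = 0.444

Forward pass:
ES_Task 1 = 0; EF_Task 1 = 4
ES_Task 2 = 0; EF_Task 2 = 9
ES_Task 3 = max(EF_Task 1=4, EF_Task 2=9) = 9; EF_Task 3 = 9+14 = 23
ES_Task 4 = max(EF_Task 1=4, EF_Task 3=23) = 23; EF_Task 4 = 23+7 = 30
Expected project duration μ = 30 days. Critical path: Task 2 → Task 3 → Task 4.

Variance along critical path = 0.111 + 0.444 + 0.444 = 1.000; σ = 1.000 days.
D = μ + z·σ = 30 + 1.282·1.000 = 31.3 days

31.3 days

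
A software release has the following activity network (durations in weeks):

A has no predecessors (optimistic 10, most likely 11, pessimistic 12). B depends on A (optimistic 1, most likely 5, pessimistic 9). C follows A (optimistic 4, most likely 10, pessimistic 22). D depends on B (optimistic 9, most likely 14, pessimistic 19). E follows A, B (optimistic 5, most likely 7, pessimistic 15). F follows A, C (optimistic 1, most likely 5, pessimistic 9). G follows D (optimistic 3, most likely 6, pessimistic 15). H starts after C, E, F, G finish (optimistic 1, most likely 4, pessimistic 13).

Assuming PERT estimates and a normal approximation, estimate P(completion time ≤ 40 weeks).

0.287

te_A = (10 + 4·11 + 12)/6 = 66/6 = 11; σ²_A = ((12−10)/6)² = 0.111
te_B = (1 + 4·5 + 9)/6 = 30/6 = 5; σ²_B = ((9−1)/6)² = 1.778
te_C = (4 + 4·10 + 22)/6 = 66/6 = 11; σ²_C = ((22−4)/6)² = 9.000
te_D = (9 + 4·14 + 19)/6 = 84/6 = 14; σ²_D = ((19−9)/6)² = 2.778
te_E = (5 + 4·7 + 15)/6 = 48/6 = 8; σ²_E = ((15−5)/6)² = 2.778
te_F = (1 + 4·5 + 9)/6 = 30/6 = 5; σ²_F = ((9−1)/6)² = 1.778
te_G = (3 + 4·6 + 15)/6 = 42/6 = 7; σ²_G = ((15−3)/6)² = 4.000
te_H = (1 + 4·4 + 13)/6 = 30/6 = 5; σ²_H = ((13−1)/6)² = 4.000

Forward pass:
ES_A = 0; EF_A = 11
ES_B = 11; EF_B = 11+5 = 16
ES_C = 11; EF_C = 11+11 = 22
ES_D = 16; EF_D = 16+14 = 30
ES_E = max(EF_A=11, EF_B=16) = 16; EF_E = 16+8 = 24
ES_F = max(EF_A=11, EF_C=22) = 22; EF_F = 22+5 = 27
ES_G = 30; EF_G = 30+7 = 37
ES_H = max(EF_C=22, EF_E=24, EF_F=27, EF_G=37) = 37; EF_H = 37+5 = 42
Expected project duration μ = 42 weeks. Critical path: A → B → D → G → H.

Variance along critical path = 0.111 + 1.778 + 2.778 + 4.000 + 4.000 = 12.667; σ = √12.667 = 3.559 weeks.
Z = (40 − 42) / 3.559 = -0.562
P(T ≤ 40) = Φ(-0.562) ≈ 0.287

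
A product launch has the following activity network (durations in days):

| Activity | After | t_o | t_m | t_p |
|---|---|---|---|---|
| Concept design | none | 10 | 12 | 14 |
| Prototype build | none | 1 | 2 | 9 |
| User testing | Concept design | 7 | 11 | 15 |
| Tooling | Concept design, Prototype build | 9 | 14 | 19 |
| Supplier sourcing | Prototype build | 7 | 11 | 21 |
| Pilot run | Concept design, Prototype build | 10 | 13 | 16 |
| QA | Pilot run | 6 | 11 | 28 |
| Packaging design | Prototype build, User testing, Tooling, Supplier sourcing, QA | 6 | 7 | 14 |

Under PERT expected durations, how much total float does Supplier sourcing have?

23 days

te_Concept design = (10 + 4·12 + 14)/6 = 72/6 = 12
te_Prototype build = (1 + 4·2 + 9)/6 = 18/6 = 3
te_User testing = (7 + 4·11 + 15)/6 = 66/6 = 11
te_Tooling = (9 + 4·14 + 19)/6 = 84/6 = 14
te_Supplier sourcing = (7 + 4·11 + 21)/6 = 72/6 = 12
te_Pilot run = (10 + 4·13 + 16)/6 = 78/6 = 13
te_QA = (6 + 4·11 + 28)/6 = 78/6 = 13
te_Packaging design = (6 + 4·7 + 14)/6 = 48/6 = 8

Forward pass:
ES_Concept design = 0; EF_Concept design = 12
ES_Prototype build = 0; EF_Prototype build = 3
ES_User testing = 12; EF_User testing = 12+11 = 23
ES_Tooling = max(EF_Concept design=12, EF_Prototype build=3) = 12; EF_Tooling = 12+14 = 26
ES_Supplier sourcing = 3; EF_Supplier sourcing = 3+12 = 15
ES_Pilot run = max(EF_Concept design=12, EF_Prototype build=3) = 12; EF_Pilot run = 12+13 = 25
ES_QA = 25; EF_QA = 25+13 = 38
ES_Packaging design = max(EF_Prototype build=3, EF_User testing=23, EF_Tooling=26, EF_Supplier sourcing=15, EF_QA=38) = 38; EF_Packaging design = 38+8 = 46
Expected project duration μ = 46 days. Critical path: Concept design → Pilot run → QA → Packaging design.

Backward pass:
LF_Packaging design = 46; LS_Packaging design = 46−8 = 38
LF_QA = LS_Packaging design = 38; LS_QA = 38−13 = 25
LF_Pilot run = LS_QA = 25; LS_Pilot run = 25−13 = 12
LF_Supplier sourcing = LS_Packaging design = 38; LS_Supplier sourcing = 38−12 = 26
LF_Tooling = LS_Packaging design = 38; LS_Tooling = 38−14 = 24
LF_User testing = LS_Packaging design = 38; LS_User testing = 38−11 = 27
LF_Prototype build = min(LS_Tooling=24, LS_Supplier sourcing=26, LS_Pilot run=12, LS_Packaging design=38) = 12; LS_Prototype build = 12−3 = 9
LF_Concept design = min(LS_User testing=27, LS_Tooling=24, LS_Pilot run=12) = 12; LS_Concept design = 12−12 = 0
Slack_Supplier sourcing = LS_Supplier sourcing − ES_Supplier sourcing = 26 − 3 = 23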